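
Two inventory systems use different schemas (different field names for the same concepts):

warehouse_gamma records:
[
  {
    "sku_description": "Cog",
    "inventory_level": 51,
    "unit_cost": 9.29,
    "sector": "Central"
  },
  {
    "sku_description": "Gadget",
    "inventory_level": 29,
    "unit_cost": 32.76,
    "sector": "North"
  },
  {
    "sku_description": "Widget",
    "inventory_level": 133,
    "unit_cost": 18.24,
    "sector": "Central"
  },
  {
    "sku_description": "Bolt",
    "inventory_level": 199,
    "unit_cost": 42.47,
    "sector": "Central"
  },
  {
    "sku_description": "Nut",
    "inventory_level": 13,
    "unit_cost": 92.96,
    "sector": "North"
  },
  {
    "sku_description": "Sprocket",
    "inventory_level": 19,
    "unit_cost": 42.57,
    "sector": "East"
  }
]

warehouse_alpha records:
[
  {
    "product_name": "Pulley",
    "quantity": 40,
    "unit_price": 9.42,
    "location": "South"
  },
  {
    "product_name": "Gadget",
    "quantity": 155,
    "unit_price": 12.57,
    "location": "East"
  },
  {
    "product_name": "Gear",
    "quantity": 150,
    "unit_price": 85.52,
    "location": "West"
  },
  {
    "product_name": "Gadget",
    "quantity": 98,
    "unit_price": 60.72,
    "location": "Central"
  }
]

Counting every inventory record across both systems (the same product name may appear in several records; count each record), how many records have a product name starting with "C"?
1

Schema mapping: "sku_description" (warehouse_gamma) = "product_name" (warehouse_alpha) = product name

Records with product name starting with "C" in warehouse_gamma: 1
Records with product name starting with "C" in warehouse_alpha: 0

Total: 1 + 0 = 1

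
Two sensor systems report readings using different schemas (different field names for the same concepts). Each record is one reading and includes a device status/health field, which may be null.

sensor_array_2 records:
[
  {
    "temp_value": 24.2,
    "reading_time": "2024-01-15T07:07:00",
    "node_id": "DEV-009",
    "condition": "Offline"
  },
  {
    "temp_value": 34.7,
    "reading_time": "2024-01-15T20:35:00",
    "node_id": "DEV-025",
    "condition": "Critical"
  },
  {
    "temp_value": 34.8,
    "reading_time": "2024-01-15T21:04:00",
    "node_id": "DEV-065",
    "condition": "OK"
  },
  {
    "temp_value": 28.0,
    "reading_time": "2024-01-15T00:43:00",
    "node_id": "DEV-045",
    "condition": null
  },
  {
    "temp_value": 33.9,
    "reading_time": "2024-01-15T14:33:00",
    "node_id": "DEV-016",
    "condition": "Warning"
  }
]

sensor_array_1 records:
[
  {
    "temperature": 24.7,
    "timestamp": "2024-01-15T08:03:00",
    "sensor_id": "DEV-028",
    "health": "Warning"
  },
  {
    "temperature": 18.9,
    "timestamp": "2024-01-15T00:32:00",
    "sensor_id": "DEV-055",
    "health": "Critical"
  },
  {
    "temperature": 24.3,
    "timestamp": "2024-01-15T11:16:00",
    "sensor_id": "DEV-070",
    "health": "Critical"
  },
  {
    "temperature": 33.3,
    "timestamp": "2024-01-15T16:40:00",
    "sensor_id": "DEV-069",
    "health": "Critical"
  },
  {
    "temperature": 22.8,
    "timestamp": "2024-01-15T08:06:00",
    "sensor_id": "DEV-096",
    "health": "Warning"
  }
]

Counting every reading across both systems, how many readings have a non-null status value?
9

Schema mapping: "condition" (sensor_array_2) = "health" (sensor_array_1) = status

Non-null in sensor_array_2: 4
Non-null in sensor_array_1: 5

Total non-null: 4 + 5 = 9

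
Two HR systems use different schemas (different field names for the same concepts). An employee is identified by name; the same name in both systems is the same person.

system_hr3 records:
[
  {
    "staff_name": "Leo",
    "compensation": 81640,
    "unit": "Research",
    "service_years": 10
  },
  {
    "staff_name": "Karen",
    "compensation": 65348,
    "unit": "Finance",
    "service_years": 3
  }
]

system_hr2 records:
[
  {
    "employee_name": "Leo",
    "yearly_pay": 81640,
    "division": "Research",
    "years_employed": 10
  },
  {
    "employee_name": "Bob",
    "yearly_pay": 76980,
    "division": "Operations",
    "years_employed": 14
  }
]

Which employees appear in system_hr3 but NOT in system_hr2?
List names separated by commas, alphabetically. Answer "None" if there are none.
Karen

Schema mapping: "staff_name" (system_hr3) = "employee_name" (system_hr2) = employee name

Names in system_hr3: ['Karen', 'Leo']
Names in system_hr2: ['Bob', 'Leo']

In system_hr3 but not system_hr2: ['Karen']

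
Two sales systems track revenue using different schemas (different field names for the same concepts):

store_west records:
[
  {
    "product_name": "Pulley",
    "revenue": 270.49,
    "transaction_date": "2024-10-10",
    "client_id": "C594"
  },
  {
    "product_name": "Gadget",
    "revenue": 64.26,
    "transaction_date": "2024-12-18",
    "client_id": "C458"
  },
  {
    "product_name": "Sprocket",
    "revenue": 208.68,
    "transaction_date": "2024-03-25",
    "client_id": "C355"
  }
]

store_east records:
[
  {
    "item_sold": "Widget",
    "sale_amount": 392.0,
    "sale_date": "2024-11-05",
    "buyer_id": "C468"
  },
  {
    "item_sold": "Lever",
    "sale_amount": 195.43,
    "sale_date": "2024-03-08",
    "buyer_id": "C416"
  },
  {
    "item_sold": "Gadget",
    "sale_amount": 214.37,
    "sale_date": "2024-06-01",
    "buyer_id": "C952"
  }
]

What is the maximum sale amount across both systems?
392.0

Reconcile: "revenue" (store_west) = "sale_amount" (store_east) = sale amount

Maximum in store_west: 270.49
Maximum in store_east: 392.0

Overall maximum: max(270.49, 392.0) = 392.0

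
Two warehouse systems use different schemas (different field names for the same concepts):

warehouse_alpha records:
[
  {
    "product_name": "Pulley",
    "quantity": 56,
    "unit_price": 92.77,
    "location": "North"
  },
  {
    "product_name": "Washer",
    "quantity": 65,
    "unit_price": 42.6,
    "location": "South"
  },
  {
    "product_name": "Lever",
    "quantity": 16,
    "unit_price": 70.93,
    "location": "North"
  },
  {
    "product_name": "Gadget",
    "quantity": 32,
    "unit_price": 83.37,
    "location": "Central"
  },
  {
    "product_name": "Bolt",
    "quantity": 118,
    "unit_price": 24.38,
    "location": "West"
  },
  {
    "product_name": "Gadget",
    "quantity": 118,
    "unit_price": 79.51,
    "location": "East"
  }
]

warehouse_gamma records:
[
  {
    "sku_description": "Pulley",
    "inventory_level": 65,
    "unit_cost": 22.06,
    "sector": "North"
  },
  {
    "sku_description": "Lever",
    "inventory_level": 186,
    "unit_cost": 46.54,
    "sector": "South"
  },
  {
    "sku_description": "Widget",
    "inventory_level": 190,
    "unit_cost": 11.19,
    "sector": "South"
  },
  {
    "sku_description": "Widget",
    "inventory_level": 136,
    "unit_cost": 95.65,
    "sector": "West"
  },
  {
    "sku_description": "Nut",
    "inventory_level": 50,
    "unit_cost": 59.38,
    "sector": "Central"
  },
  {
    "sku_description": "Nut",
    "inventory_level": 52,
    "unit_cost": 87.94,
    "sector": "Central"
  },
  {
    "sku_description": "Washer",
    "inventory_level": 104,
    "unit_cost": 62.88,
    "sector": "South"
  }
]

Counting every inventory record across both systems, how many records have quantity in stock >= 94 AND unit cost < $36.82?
2

Schema mappings:
- "quantity" (warehouse_alpha) = "inventory_level" (warehouse_gamma) = quantity
- "unit_price" (warehouse_alpha) = "unit_cost" (warehouse_gamma) = unit cost

Records meeting both conditions in warehouse_alpha: 1
Records meeting both conditions in warehouse_gamma: 1

Total: 1 + 1 = 2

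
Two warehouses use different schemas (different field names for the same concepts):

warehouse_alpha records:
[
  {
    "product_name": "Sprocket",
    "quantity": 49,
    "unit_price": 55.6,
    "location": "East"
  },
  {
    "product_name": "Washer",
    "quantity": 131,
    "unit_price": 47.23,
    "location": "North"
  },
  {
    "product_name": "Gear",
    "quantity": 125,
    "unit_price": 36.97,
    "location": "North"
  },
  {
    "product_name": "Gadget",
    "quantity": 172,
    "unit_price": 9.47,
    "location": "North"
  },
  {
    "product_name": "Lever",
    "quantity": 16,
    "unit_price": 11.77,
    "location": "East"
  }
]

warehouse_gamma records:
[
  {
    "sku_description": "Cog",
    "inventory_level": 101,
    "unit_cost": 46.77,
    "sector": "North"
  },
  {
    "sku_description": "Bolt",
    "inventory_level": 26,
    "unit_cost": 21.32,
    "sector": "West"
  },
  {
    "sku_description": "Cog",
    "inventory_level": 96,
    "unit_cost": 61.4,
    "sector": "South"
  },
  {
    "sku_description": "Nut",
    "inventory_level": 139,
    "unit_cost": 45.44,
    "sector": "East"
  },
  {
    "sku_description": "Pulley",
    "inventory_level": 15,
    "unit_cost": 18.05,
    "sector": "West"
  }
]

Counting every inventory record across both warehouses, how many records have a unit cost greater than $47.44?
2

Schema mapping: "unit_price" (warehouse_alpha) = "unit_cost" (warehouse_gamma) = unit cost

Records > $47.44 in warehouse_alpha: 1
Records > $47.44 in warehouse_gamma: 1

Total count: 1 + 1 = 2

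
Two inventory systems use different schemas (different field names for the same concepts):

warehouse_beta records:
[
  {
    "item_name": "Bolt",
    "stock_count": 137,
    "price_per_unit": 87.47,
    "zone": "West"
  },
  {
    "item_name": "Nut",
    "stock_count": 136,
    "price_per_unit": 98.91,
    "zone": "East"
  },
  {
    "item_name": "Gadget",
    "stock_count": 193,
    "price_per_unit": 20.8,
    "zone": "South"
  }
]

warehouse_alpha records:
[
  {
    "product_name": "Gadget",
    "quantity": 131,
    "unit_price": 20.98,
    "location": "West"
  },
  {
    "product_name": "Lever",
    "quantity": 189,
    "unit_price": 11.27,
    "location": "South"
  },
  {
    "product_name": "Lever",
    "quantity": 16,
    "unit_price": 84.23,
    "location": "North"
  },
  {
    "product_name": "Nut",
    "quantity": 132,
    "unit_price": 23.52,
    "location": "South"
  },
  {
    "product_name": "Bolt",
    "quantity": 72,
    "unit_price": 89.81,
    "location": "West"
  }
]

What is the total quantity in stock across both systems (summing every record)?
1006

To reconcile these schemas, identify the field holding the quantity in stock in each system:
1. In warehouse_beta it is "stock_count"
2. In warehouse_alpha it is "quantity"

From warehouse_beta: 137 + 136 + 193 = 466
From warehouse_alpha: 131 + 189 + 16 + 132 + 72 = 540

Total: 466 + 540 = 1006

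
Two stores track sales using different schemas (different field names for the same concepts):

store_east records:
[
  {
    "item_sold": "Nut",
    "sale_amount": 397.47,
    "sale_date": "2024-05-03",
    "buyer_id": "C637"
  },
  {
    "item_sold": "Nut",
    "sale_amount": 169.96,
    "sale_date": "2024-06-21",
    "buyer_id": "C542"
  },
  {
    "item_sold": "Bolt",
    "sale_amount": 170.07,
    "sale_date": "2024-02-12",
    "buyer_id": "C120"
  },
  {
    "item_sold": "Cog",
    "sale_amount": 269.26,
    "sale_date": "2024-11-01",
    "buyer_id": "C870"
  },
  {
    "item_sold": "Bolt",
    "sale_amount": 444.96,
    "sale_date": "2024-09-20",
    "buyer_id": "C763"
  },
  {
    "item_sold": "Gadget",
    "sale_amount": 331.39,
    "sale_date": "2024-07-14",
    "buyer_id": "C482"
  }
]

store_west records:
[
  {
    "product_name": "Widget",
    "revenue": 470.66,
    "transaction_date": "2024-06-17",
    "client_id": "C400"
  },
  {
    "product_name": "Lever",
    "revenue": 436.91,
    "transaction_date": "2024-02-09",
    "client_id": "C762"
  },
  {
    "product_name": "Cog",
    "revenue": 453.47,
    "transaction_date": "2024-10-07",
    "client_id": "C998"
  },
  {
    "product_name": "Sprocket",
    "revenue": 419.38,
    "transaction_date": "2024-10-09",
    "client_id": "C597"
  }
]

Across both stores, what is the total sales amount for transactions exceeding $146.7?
3563.53

Schema mapping: "sale_amount" (store_east) = "revenue" (store_west) = sale amount

Sum of sales > $146.7 in store_east: 1783.11
Sum of sales > $146.7 in store_west: 1780.42

Total: 1783.11 + 1780.42 = 3563.53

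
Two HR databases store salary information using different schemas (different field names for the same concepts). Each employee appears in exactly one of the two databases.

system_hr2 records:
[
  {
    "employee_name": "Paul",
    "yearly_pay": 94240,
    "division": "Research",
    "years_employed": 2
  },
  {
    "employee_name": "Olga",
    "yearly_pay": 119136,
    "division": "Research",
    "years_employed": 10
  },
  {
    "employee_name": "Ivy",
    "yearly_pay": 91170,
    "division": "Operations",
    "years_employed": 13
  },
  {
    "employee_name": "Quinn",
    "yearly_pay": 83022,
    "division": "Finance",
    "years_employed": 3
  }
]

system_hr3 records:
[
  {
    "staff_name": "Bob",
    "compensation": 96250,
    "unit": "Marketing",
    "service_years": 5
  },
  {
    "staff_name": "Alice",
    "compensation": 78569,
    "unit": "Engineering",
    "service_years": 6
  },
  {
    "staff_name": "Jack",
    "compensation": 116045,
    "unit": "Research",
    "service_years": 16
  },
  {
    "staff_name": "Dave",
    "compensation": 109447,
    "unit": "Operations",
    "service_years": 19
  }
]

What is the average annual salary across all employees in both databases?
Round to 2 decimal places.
98484.88

Schema mapping: "yearly_pay" (system_hr2) = "compensation" (system_hr3) = annual salary

All salaries: [94240, 119136, 91170, 83022, 96250, 78569, 116045, 109447]
Sum: 787879
Count: 8
Average: 787879 / 8 = 98484.88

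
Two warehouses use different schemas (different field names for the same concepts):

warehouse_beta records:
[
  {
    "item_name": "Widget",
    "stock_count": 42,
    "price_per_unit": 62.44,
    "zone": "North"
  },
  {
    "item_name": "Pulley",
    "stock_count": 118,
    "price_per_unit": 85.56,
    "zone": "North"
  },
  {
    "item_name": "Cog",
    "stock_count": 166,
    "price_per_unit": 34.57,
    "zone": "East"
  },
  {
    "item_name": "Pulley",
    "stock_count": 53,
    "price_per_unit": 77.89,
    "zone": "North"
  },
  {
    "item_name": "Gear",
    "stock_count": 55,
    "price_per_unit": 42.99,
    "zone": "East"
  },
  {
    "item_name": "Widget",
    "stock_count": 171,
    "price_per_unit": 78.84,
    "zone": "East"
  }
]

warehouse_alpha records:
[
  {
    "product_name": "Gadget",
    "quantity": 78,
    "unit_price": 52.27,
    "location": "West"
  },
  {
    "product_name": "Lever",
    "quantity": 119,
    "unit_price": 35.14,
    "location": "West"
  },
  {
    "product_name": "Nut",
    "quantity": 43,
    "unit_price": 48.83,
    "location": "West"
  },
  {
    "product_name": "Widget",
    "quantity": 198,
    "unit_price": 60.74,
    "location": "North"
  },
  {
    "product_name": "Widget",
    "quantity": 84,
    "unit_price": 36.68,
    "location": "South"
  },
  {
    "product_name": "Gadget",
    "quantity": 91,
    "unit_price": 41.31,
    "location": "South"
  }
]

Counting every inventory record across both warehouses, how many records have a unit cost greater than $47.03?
7

Schema mapping: "price_per_unit" (warehouse_beta) = "unit_price" (warehouse_alpha) = unit cost

Records > $47.03 in warehouse_beta: 4
Records > $47.03 in warehouse_alpha: 3

Total count: 4 + 3 = 7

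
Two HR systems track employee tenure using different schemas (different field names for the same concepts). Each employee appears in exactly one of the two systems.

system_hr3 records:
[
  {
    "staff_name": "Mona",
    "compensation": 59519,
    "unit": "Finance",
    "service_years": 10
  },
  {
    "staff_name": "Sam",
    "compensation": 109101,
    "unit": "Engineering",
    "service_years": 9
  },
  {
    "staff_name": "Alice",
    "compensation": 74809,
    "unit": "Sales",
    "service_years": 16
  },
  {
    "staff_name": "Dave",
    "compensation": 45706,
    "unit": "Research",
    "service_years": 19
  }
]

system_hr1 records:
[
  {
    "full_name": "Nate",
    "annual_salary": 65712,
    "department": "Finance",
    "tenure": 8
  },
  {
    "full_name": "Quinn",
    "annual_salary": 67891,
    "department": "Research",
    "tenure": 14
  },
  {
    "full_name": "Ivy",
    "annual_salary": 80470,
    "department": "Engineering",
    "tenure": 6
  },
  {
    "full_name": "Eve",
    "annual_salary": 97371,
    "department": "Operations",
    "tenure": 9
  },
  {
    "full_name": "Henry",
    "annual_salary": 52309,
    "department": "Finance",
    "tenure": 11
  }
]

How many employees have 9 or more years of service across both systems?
7

Reconcile schemas: "service_years" (system_hr3) = "tenure" (system_hr1) = years of service

From system_hr3: 4 employees with >= 9 years
From system_hr1: 3 employees with >= 9 years

Total: 4 + 3 = 7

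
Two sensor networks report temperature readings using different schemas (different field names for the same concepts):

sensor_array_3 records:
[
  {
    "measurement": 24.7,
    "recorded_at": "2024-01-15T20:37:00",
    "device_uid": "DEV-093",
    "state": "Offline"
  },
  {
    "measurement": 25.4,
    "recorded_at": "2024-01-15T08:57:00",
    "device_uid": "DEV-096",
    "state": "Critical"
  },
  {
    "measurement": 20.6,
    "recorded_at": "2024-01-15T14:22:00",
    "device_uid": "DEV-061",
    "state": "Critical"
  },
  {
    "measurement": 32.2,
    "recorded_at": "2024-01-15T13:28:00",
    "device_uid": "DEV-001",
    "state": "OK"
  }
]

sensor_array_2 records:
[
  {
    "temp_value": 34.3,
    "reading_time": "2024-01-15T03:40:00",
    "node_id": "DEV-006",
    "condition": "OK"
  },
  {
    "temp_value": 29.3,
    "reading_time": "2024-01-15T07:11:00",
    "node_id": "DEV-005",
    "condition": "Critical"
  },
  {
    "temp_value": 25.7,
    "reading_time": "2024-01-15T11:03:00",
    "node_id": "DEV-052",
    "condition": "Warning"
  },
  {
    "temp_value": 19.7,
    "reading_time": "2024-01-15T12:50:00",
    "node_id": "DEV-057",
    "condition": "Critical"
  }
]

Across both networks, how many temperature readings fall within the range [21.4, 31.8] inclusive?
4

Schema mapping: "measurement" (sensor_array_3) = "temp_value" (sensor_array_2) = temperature

Readings in [21.4, 31.8] from sensor_array_3: 2
Readings in [21.4, 31.8] from sensor_array_2: 2

Total count: 2 + 2 = 4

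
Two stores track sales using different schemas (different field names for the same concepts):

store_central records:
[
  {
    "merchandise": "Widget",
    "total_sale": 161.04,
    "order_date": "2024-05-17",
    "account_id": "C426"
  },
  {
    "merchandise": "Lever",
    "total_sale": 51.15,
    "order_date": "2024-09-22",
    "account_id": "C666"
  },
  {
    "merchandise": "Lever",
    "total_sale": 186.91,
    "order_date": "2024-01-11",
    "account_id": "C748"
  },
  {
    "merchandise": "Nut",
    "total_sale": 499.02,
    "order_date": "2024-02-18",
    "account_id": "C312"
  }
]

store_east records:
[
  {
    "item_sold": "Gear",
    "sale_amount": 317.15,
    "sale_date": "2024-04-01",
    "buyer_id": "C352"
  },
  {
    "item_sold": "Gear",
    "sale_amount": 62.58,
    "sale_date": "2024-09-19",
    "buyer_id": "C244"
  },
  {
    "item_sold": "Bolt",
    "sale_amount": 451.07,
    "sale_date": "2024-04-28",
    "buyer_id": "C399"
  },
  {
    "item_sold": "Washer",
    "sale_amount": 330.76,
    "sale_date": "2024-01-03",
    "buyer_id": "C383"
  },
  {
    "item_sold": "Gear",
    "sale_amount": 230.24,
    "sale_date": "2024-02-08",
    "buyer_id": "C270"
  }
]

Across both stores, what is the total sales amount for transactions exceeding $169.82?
2015.15

Schema mapping: "total_sale" (store_central) = "sale_amount" (store_east) = sale amount

Sum of sales > $169.82 in store_central: 685.93
Sum of sales > $169.82 in store_east: 1329.22

Total: 685.93 + 1329.22 = 2015.15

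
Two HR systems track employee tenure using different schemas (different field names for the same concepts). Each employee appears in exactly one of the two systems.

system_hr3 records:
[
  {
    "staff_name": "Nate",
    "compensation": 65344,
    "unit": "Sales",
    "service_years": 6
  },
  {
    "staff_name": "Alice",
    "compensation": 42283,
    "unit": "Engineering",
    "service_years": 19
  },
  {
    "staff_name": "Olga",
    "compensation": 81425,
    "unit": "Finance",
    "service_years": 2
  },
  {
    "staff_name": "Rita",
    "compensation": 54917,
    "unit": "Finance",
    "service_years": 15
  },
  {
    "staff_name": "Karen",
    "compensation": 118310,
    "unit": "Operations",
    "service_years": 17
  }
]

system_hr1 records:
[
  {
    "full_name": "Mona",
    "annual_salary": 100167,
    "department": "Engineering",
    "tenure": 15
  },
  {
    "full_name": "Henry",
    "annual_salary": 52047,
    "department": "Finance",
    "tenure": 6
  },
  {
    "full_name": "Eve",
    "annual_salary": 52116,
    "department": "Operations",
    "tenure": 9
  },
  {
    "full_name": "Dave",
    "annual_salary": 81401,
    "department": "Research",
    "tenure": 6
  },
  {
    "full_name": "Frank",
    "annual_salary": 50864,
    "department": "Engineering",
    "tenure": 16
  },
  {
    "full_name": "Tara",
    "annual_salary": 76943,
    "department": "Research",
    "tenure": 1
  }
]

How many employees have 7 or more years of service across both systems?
6

Reconcile schemas: "service_years" (system_hr3) = "tenure" (system_hr1) = years of service

From system_hr3: 3 employees with >= 7 years
From system_hr1: 3 employees with >= 7 years

Total: 3 + 3 = 6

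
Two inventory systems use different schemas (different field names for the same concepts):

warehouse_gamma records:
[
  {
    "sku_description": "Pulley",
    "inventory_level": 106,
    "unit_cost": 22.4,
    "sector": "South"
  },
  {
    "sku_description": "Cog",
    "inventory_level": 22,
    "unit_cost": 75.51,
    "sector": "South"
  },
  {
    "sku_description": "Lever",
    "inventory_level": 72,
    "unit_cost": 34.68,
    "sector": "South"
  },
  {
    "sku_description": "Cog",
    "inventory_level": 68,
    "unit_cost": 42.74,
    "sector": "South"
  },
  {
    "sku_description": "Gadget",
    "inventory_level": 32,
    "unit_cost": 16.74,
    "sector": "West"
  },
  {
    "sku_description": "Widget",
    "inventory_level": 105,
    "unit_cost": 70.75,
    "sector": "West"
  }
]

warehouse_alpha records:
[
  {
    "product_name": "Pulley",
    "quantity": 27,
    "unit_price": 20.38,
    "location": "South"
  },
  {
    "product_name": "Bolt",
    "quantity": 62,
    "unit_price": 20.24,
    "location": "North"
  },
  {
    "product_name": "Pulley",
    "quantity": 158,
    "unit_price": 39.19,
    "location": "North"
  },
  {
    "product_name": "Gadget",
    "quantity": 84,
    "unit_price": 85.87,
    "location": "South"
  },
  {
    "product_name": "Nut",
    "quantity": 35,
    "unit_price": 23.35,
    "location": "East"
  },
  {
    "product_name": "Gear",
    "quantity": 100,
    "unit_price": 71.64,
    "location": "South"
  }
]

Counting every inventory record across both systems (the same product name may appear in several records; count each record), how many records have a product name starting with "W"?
1

Schema mapping: "sku_description" (warehouse_gamma) = "product_name" (warehouse_alpha) = product name

Records with product name starting with "W" in warehouse_gamma: 1
Records with product name starting with "W" in warehouse_alpha: 0

Total: 1 + 0 = 1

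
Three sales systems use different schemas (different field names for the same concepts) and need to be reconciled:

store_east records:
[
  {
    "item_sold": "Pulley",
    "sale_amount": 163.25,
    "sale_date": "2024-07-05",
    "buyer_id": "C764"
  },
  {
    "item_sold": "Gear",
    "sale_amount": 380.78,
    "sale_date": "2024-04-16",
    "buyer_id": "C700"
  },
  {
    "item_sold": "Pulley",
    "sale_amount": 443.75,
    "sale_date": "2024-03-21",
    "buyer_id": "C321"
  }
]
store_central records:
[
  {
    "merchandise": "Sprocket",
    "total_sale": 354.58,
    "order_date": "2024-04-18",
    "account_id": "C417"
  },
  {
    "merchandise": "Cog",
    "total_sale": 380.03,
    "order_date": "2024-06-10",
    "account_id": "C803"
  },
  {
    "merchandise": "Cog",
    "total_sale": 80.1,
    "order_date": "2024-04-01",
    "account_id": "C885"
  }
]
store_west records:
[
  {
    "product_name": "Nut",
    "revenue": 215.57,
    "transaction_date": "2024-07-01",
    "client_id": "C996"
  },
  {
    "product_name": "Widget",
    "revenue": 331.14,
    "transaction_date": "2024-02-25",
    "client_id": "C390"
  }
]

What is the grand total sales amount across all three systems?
2349.2

Schema reconciliation - all amount fields map to sale amount:

store_east (sale_amount): 987.78
store_central (total_sale): 814.71
store_west (revenue): 546.71

Grand total: 2349.2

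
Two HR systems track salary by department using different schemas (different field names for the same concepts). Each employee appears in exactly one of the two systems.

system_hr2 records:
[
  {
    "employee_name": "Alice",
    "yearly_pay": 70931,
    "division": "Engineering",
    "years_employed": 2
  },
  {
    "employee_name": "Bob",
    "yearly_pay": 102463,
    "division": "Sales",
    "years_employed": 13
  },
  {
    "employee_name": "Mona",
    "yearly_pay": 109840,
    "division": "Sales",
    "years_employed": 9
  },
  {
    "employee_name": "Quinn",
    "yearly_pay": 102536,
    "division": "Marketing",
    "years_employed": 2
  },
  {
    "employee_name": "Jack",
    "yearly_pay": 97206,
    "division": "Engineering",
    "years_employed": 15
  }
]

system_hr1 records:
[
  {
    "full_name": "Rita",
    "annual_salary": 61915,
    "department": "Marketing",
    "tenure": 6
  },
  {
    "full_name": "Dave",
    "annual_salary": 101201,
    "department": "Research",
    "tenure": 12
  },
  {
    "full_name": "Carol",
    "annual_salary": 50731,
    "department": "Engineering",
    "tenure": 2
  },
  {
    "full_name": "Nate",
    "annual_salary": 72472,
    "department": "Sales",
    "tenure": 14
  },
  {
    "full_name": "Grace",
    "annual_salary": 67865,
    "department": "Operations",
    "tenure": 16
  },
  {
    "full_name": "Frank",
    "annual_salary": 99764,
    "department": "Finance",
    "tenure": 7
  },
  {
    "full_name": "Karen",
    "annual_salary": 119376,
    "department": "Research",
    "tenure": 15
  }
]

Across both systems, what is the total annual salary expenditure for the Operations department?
67865

Schema mappings:
- "division" (system_hr2) = "department" (system_hr1) = department
- "yearly_pay" (system_hr2) = "annual_salary" (system_hr1) = salary

Operations salaries from system_hr2: 0
Operations salaries from system_hr1: 67865

Total: 0 + 67865 = 67865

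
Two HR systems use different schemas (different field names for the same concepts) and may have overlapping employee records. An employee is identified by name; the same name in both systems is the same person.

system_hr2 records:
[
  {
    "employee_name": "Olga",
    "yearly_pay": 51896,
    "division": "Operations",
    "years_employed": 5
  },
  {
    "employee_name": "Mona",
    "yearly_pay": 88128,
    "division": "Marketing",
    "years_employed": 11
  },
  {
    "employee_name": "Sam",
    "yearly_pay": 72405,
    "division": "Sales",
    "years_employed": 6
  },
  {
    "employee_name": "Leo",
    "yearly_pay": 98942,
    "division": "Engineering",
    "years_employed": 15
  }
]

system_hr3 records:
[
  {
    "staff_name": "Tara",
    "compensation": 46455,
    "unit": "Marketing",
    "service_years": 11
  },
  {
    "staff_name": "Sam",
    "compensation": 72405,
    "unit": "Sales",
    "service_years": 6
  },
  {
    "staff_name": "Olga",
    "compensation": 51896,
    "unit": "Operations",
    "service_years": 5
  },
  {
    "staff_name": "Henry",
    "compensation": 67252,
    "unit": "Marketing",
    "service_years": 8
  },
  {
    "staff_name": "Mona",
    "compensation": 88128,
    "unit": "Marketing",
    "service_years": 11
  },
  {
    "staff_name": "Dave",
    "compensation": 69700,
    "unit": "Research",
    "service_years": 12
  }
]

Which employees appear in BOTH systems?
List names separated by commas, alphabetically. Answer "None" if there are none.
Mona, Olga, Sam

Schema mapping: "employee_name" (system_hr2) = "staff_name" (system_hr3) = employee name

Names in system_hr2: ['Leo', 'Mona', 'Olga', 'Sam']
Names in system_hr3: ['Dave', 'Henry', 'Mona', 'Olga', 'Sam', 'Tara']

Intersection: ['Mona', 'Olga', 'Sam']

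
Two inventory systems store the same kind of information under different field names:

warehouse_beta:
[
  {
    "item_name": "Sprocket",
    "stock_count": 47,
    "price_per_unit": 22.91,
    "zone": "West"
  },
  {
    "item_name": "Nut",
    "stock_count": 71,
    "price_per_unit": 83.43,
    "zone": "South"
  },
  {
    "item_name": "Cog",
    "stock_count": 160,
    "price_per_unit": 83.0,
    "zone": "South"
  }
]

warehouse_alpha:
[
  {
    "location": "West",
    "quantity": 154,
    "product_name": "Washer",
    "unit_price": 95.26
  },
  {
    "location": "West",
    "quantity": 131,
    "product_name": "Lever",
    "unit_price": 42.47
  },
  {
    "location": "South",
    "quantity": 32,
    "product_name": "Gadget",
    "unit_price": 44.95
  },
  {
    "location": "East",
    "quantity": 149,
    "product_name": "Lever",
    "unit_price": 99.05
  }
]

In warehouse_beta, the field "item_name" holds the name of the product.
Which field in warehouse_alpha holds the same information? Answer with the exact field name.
product_name

In warehouse_beta, "item_name" holds the name of the product.
The fields in warehouse_alpha are: "location", "quantity", "product_name", "unit_price".
"product_name" is the match: the name refers to the same concept and its values are product-name strings (e.g. 'Gadget', 'Lever').
The other fields ("location", "quantity", "unit_price") hold different kinds of data.

So "item_name" in warehouse_beta corresponds to "product_name" in warehouse_alpha.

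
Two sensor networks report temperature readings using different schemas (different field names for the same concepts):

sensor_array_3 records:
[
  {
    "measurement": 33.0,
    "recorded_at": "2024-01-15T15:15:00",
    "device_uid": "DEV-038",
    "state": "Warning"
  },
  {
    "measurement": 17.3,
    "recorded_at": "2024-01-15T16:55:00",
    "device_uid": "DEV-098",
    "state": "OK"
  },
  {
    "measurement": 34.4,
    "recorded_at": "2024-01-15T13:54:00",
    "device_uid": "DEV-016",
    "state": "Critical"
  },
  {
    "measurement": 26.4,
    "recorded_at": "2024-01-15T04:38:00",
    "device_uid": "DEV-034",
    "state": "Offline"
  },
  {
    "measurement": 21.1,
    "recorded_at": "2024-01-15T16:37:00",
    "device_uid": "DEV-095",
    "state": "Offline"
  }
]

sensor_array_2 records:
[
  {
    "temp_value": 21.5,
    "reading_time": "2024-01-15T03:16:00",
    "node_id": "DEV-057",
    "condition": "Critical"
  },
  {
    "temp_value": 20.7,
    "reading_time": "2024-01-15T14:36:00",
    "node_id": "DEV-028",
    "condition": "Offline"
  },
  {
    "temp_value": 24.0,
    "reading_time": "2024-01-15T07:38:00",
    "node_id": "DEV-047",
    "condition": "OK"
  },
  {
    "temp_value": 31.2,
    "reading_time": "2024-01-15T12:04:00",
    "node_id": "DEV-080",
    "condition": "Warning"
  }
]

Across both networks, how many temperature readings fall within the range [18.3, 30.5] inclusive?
5

Schema mapping: "measurement" (sensor_array_3) = "temp_value" (sensor_array_2) = temperature

Readings in [18.3, 30.5] from sensor_array_3: 2
Readings in [18.3, 30.5] from sensor_array_2: 3

Total count: 2 + 3 = 5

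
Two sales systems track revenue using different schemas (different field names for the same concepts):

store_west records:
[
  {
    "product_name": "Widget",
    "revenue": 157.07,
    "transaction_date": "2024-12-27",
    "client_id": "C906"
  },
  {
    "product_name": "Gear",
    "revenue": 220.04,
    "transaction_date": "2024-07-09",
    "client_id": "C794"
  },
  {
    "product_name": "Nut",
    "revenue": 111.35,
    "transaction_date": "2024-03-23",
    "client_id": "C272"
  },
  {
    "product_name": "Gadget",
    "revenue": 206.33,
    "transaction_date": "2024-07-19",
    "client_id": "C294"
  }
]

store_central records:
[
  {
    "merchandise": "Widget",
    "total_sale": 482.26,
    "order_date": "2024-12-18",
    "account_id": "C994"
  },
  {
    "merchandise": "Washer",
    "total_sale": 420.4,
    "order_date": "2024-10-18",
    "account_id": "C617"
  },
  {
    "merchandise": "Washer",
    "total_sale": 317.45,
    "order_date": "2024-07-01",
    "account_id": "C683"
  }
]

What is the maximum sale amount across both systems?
482.26

Reconcile: "revenue" (store_west) = "total_sale" (store_central) = sale amount

Maximum in store_west: 220.04
Maximum in store_central: 482.26

Overall maximum: max(220.04, 482.26) = 482.26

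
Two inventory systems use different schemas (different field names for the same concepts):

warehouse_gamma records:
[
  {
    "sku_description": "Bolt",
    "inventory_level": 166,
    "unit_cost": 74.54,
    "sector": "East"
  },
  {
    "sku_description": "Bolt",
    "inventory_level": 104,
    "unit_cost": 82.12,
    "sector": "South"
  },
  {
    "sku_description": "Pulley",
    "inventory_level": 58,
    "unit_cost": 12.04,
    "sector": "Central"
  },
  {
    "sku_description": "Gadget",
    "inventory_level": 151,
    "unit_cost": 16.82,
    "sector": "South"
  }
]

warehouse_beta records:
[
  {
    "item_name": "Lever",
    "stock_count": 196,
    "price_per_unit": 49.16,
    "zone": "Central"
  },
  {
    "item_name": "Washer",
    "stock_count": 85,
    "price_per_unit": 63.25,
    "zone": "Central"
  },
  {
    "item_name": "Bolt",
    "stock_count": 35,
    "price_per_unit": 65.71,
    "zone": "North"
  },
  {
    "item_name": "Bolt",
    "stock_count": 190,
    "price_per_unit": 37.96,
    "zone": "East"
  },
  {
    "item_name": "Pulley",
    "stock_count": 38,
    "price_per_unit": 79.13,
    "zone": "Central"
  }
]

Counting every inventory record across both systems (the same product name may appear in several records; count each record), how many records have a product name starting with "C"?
0

Schema mapping: "sku_description" (warehouse_gamma) = "item_name" (warehouse_beta) = product name

Records with product name starting with "C" in warehouse_gamma: 0
Records with product name starting with "C" in warehouse_beta: 0

Total: 0 + 0 = 0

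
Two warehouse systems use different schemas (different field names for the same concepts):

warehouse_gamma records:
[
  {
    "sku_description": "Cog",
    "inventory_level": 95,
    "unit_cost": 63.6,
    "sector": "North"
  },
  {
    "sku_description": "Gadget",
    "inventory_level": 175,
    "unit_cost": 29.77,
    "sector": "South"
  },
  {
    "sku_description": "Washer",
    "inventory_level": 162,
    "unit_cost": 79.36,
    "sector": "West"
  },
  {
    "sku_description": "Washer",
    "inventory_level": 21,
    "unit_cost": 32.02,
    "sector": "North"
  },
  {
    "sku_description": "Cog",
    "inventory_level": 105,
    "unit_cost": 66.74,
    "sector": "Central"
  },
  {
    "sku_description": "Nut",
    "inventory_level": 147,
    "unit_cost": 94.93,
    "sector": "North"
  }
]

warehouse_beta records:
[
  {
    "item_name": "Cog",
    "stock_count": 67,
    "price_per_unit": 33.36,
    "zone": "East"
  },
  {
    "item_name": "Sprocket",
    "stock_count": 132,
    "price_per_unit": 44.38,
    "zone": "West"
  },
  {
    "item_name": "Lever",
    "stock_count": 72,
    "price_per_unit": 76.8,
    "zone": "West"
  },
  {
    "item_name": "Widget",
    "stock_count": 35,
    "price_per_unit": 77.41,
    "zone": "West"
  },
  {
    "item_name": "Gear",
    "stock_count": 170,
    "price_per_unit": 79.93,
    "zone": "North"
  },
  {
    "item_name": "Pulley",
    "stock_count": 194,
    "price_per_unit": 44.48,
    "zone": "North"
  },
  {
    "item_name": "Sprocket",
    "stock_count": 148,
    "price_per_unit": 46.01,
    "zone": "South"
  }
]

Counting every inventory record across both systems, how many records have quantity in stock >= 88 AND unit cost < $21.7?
0

Schema mappings:
- "inventory_level" (warehouse_gamma) = "stock_count" (warehouse_beta) = quantity
- "unit_cost" (warehouse_gamma) = "price_per_unit" (warehouse_beta) = unit cost

Records meeting both conditions in warehouse_gamma: 0
Records meeting both conditions in warehouse_beta: 0

Total: 0 + 0 = 0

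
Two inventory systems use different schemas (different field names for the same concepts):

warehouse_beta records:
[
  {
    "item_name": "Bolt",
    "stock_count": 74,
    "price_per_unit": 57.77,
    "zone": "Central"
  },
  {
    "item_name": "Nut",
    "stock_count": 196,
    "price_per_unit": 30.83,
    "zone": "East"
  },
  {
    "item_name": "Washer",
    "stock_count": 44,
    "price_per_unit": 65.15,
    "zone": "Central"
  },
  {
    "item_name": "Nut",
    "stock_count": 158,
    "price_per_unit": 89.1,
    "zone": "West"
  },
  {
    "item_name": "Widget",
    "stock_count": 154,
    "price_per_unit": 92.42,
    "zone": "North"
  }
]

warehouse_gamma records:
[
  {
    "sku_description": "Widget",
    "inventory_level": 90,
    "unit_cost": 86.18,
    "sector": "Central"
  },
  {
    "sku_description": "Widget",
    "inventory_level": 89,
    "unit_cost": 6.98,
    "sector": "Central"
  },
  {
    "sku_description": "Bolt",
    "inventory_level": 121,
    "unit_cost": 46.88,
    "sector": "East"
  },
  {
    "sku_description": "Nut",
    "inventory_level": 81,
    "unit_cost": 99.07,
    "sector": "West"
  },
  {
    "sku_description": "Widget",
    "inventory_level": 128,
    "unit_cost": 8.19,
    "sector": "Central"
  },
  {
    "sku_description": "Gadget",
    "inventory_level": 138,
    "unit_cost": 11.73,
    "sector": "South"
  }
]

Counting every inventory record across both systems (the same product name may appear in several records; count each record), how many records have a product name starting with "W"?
5

Schema mapping: "item_name" (warehouse_beta) = "sku_description" (warehouse_gamma) = product name

Records with product name starting with "W" in warehouse_beta: 2
Records with product name starting with "W" in warehouse_gamma: 3

Total: 2 + 3 = 5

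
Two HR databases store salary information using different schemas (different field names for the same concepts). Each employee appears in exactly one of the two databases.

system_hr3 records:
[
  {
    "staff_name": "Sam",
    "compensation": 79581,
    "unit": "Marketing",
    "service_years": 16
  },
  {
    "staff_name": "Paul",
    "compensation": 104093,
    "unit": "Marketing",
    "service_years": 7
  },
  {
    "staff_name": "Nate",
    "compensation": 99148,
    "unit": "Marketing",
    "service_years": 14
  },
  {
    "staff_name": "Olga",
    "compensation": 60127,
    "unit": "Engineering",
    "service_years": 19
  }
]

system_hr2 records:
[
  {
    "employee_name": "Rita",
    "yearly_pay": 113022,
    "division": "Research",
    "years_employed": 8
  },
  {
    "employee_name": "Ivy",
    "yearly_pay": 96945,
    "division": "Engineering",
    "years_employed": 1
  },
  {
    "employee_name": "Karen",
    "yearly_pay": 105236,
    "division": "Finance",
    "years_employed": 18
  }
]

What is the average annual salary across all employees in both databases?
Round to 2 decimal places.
94021.71

Schema mapping: "compensation" (system_hr3) = "yearly_pay" (system_hr2) = annual salary

All salaries: [79581, 104093, 99148, 60127, 113022, 96945, 105236]
Sum: 658152
Count: 7
Average: 658152 / 7 = 94021.71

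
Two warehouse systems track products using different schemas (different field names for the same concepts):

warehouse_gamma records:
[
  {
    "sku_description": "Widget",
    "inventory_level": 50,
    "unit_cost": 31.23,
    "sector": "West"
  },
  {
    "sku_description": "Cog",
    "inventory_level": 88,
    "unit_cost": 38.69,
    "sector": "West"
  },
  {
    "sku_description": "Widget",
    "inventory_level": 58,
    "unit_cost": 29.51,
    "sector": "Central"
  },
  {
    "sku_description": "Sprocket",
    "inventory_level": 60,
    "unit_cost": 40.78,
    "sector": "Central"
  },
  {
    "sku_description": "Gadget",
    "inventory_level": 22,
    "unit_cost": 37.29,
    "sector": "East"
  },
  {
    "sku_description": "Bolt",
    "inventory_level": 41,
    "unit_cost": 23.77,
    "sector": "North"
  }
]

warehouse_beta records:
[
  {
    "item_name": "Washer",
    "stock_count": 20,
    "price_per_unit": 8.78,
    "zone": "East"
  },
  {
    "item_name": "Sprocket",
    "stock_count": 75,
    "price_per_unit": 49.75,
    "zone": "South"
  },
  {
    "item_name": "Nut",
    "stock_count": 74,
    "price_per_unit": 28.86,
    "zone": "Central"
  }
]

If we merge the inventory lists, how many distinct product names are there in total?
7

Schema mapping: "sku_description" (warehouse_gamma) = "item_name" (warehouse_beta) = product name

Products in warehouse_gamma: ['Bolt', 'Cog', 'Gadget', 'Sprocket', 'Widget']
Products in warehouse_beta: ['Nut', 'Sprocket', 'Washer']

Union (unique products): ['Bolt', 'Cog', 'Gadget', 'Nut', 'Sprocket', 'Washer', 'Widget']
Count: 7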